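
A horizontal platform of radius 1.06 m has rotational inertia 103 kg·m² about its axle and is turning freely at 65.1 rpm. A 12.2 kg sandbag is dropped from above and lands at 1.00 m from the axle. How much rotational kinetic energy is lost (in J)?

No external torque acts about the axle; L_before = L_after.
Added inertia Σmr² = (12.2)(1.00)² = 12.20 kg·m²; I_f = 103.0 + 12.20 = 115.2 kg·m².
ω_f = I_p ω_i / I_f = (103.0)(65.1) / 115.2 = 58.21 rpm.
KE_i = ½(103.0)(6.817 rad/s)² = 2393 J; KE_f = ½(115.2)(6.095)² = 2140 J.

energy lost ≈ 253 J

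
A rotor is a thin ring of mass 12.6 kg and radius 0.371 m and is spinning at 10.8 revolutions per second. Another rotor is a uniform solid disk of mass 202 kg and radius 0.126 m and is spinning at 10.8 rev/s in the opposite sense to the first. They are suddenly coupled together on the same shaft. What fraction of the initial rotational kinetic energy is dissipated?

The coupling torques are internal; angular momentum about the shared axis is conserved.
Moments of inertia: I_A = (12.6)(0.371)² = 1.734 kg·m²; I_B = ½(202)(0.126)² = 1.603 kg·m².
Taking A's sense as positive: L = (1.734)(10.8) − (1.603)(10.8) = 1.413 kg·m²·rev/s.
Combined I = 1.734 + 1.603 = 3.338 kg·m².
ω_f = L / I = 1.413 / 3.338 = 0.4232 rev/s.
KE_i = ½ΣIω² = 7685 J; KE_f = ½(3.338)(2.659)² = 11.80 J.
Fraction dissipated = (KE_i − KE_f)/KE_i = 0.9985.

fraction ≈ 0.998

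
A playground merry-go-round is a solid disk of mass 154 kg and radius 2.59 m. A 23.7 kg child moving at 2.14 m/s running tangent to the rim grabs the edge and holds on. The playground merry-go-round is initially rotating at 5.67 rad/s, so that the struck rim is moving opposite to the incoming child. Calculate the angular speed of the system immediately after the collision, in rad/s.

|ω_f| ≈ 4.14 rad/s

The axle reaction passes through the axle and exerts no torque about it; angular momentum about the axle is conserved through the impact.
I_p = ½(154)(2.59)² = 516.5 kg·m². Taking the sense of the child's angular momentum as positive, L_{child} = m v R = (23.7)(2.14)(2.59) = 131.4 kg·m²/s.
L_i = −I_p ω_p + m v R = −(516.5)(5.67) + 131.4 = -2797 kg·m²/s.
After sticking, I_f = I_p + m R² = 516.5 + (23.7)(2.59)² = 675.5 kg·m².
ω_f = L_i / I_f = -2797 / 675.5 = -4.141 rad/s.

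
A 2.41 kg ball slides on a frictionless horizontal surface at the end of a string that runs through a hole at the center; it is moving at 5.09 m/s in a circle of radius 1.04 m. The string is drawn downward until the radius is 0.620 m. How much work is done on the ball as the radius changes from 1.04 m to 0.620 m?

W ≈ 56.6 J

Central (radial) force ⇒ zero torque about the center ⇒ m v r is constant.
v₂ = v₁ r₁ / r₂ = (5.09)(1.04) / (0.620) = 8.538 m/s.
W = ΔKE = ½m(v₂² − v₁²) = 56.62 J.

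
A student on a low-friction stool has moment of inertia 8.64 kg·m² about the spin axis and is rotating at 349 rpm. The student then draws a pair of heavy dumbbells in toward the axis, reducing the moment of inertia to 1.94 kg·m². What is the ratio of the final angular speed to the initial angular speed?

ω₂/ω₁ ≈ 4.45

With no external torque about the axis, L is conserved: I₁ω₁ = I₂ω₂.
ω₂/ω₁ = I₁/I₂ = 8.640 / 1.940 = 4.454.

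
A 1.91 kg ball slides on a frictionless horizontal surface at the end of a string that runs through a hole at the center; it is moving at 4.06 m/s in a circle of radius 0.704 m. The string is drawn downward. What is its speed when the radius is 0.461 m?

v₂ ≈ 6.20 m/s

Central (radial) force ⇒ zero torque about the center ⇒ m v r is constant.
v₂ = v₁ r₁ / r₂ = (4.06)(0.704) / (0.461) = 6.200 m/s.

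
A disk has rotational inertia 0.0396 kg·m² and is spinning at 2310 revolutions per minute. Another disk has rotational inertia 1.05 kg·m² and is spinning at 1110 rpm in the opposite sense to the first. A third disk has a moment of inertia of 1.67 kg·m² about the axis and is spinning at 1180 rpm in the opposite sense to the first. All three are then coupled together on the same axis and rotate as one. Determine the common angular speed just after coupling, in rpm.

No external torque acts about the common axis, so total angular momentum is conserved.
Taking A's sense as positive: L = (0.03960)(2310) − (1.050)(1110) − (1.670)(1180) = -3045 kg·m²·rpm.
Combined I = 0.03960 + 1.050 + 1.670 = 2.760 kg·m².
ω_f = L / I = -3045 / 2.760 = -1103 rpm.

|ω_f| ≈ 1100 rpm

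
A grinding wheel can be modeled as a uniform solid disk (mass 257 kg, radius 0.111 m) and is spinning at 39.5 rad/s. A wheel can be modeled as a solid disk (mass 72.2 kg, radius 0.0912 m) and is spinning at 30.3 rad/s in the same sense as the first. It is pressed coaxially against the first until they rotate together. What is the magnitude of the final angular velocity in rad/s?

|ω_f| ≈ 38.0 rad/s

No external torque acts about the common axis, so total angular momentum is conserved.
Moments of inertia: I_A = ½(257)(0.111)² = 1.583 kg·m²; I_B = ½(72.2)(0.0912)² = 0.3003 kg·m².
Taking A's sense as positive: L = (1.583)(39.5) + (0.3003)(30.3) = 71.64 kg·m²·rad/s.
Combined I = 1.583 + 0.3003 = 1.884 kg·m².
ω_f = L / I = 71.64 / 1.884 = 38.03 rad/s.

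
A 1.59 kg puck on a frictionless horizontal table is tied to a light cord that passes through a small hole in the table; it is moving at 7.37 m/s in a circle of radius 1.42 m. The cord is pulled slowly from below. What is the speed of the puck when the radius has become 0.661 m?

Central (radial) force ⇒ zero torque about the center ⇒ m v r is constant.
v₂ = v₁ r₁ / r₂ = (7.37)(1.42) / (0.661) = 15.83 m/s.

v₂ ≈ 15.8 m/s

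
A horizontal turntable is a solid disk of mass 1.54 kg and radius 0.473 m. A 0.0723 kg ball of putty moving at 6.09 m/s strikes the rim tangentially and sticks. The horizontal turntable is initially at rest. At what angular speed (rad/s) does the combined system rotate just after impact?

The axle reaction passes through the axle and exerts no torque about it; angular momentum about the axle is conserved through the impact.
I_p = ½(1.54)(0.473)² = 0.1723 kg·m². Taking the sense of the ball of putty's angular momentum as positive, L_{ball} = m v R = (0.0723)(6.09)(0.473) = 0.2083 kg·m²/s.
L_i = 0 + 0.2083 = 0.2083 kg·m²/s.
After sticking, I_f = I_p + m R² = 0.1723 + (0.0723)(0.473)² = 0.1884 kg·m².
ω_f = L_i / I_f = 0.2083 / 0.1884 = 1.105 rad/s.

|ω_f| ≈ 1.11 rad/s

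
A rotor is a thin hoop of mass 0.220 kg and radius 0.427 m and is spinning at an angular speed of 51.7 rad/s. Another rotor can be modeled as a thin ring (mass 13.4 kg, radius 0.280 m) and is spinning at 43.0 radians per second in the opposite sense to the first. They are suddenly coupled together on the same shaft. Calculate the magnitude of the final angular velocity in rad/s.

|ω_f| ≈ 39.5 rad/s

No external torque acts about the common axis, so total angular momentum is conserved.
Moments of inertia: I_A = (0.220)(0.427)² = 0.04011 kg·m²; I_B = (13.4)(0.280)² = 1.051 kg·m².
Taking A's sense as positive: L = (0.04011)(51.7) − (1.051)(43.0) = -43.10 kg·m²·rad/s.
Combined I = 0.04011 + 1.051 = 1.091 kg·m².
ω_f = L / I = -43.10 / 1.091 = -39.52 rad/s.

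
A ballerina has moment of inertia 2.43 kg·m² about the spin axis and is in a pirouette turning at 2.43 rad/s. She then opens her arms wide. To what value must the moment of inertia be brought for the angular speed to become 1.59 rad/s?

No external torque acts about the spin axis, so angular momentum is conserved.
I₂ = I₁ω₁ / ω₂ = (2.43)(2.43) / (1.59) = 3.714 kg·m².

I₂ ≈ 3.71 kg·m²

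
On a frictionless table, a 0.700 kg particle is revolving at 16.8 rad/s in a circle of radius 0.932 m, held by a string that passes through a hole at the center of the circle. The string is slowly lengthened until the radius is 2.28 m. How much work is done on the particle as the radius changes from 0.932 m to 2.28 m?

W ≈ -71.5 J

No torque about the axis ⇒ m r₁² ω₁ = m r₂² ω₂.
ω₂ = ω₁ (r₁/r₂)² = (16.8)(0.932/2.28)² = 2.807 rad/s.
W = ΔKE = ½m(v₂² − v₁²) = -71.47 J.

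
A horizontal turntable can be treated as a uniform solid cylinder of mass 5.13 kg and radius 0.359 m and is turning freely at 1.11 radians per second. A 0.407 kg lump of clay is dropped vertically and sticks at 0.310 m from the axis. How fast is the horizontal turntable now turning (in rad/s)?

No external torque acts about the axis; L_before = L_after.
I_p = ½(5.13)(0.359)² = 0.3306 kg·m².
Added inertia Σmr² = (0.407)(0.310)² = 0.03911 kg·m²; I_f = 0.3306 + 0.03911 = 0.3697 kg·m².
ω_f = I_p ω_i / I_f = (0.3306)(1.11) / 0.3697 = 0.9926 rad/s.

ω_f ≈ 0.993 rad/s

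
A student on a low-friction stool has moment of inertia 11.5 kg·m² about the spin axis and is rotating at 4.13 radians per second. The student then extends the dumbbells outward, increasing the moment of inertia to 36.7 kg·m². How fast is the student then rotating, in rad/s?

ω₂ ≈ 1.29 rad/s

No external torque acts about the spin axis, so angular momentum is conserved.
ω₂ = I₁ω₁ / I₂ = (11.50)(4.13 rad/s) / (36.70) = 1.294 rad/s.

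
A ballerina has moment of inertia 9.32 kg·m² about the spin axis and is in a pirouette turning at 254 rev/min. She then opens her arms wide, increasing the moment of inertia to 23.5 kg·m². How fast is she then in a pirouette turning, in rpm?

No external torque acts about the spin axis, so angular momentum is conserved.
ω₂ = I₁ω₁ / I₂ = (9.320)(254 rpm) / (23.50) = 100.7 rpm.

ω₂ ≈ 101 rpm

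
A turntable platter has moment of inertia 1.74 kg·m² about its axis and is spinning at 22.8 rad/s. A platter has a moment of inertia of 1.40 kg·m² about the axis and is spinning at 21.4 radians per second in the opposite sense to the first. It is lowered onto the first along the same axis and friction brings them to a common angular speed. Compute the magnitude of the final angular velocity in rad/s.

The coupling torques are internal; angular momentum about the shared axis is conserved.
Taking A's sense as positive: L = (1.740)(22.8) − (1.400)(21.4) = 9.712 kg·m²·rad/s.
Combined I = 1.740 + 1.400 = 3.140 kg·m².
ω_f = L / I = 9.712 / 3.140 = 3.093 rad/s.

|ω_f| ≈ 3.09 rad/s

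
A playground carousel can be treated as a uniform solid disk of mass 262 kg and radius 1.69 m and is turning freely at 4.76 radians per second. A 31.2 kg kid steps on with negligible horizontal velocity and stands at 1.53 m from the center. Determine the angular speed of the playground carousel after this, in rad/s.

No external torque acts about the center; L_before = L_after.
I_p = ½(262)(1.69)² = 374.1 kg·m².
Added inertia Σmr² = (31.2)(1.53)² = 73.04 kg·m²; I_f = 374.1 + 73.04 = 447.2 kg·m².
ω_f = I_p ω_i / I_f = (374.1)(4.76) / 447.2 = 3.983 rad/s.

ω_f ≈ 3.98 rad/s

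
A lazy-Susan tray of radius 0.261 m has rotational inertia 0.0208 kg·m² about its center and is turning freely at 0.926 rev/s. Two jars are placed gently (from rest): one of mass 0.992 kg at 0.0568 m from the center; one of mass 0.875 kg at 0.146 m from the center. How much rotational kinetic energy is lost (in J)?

The added mass arrives with no angular momentum about the center, and any external torque about the center is negligible, so the system's angular momentum is conserved.
Added inertia Σmr² = (0.992)(0.0568)² + (0.875)(0.146)² = 0.02185 kg·m²; I_f = 0.02080 + 0.02185 = 0.04265 kg·m².
ω_f = I_p ω_i / I_f = (0.02080)(0.926) / 0.04265 = 0.4516 rev/s.
KE_i = ½(0.02080)(5.818 rad/s)² = 0.3521 J; KE_f = ½(0.04265)(2.837)² = 0.1717 J.

energy lost ≈ 0.180 J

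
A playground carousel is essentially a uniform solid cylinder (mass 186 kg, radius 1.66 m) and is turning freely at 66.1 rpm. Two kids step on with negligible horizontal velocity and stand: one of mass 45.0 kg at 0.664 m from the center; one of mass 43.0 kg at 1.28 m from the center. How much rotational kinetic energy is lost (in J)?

The added mass arrives with no angular momentum about the center, and any external torque about the center is negligible, so the system's angular momentum is conserved.
I_p = ½(186)(1.66)² = 256.3 kg·m².
Added inertia Σmr² = (45.0)(0.664)² + (43.0)(1.28)² = 90.29 kg·m²; I_f = 256.3 + 90.29 = 346.6 kg·m².
ω_f = I_p ω_i / I_f = (256.3)(66.1) / 346.6 = 48.88 rpm.
KE_i = ½(256.3)(6.922 rad/s)² = 6139 J; KE_f = ½(346.6)(5.119)² = 4540 J.

energy lost ≈ 1600 J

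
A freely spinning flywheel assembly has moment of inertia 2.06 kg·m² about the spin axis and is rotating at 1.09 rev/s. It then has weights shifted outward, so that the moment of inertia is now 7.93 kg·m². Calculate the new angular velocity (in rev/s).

ω₂ ≈ 0.283 rev/s

Angular momentum about the spin axis is conserved since the torque about it is zero.
ω₂ = I₁ω₁ / I₂ = (2.060)(1.09 rev/s) / (7.930) = 0.2832 rev/s.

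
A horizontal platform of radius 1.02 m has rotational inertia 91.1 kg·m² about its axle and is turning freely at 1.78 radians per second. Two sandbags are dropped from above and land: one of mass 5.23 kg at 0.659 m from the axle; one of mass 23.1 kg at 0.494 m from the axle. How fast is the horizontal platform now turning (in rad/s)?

ω_f ≈ 1.64 rad/s

The added mass arrives with no angular momentum about the axle, and any external torque about the axle is negligible, so the system's angular momentum is conserved.
Added inertia Σmr² = (5.23)(0.659)² + (23.1)(0.494)² = 7.909 kg·m²; I_f = 91.10 + 7.909 = 99.01 kg·m².
ω_f = I_p ω_i / I_f = (91.10)(1.78) / 99.01 = 1.638 rad/s.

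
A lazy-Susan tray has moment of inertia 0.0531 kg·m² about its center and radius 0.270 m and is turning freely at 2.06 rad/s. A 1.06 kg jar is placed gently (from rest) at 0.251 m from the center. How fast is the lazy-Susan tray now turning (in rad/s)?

The added mass arrives with no angular momentum about the center, and any external torque about the center is negligible, so the system's angular momentum is conserved.
Added inertia Σmr² = (1.06)(0.251)² = 0.06678 kg·m²; I_f = 0.05310 + 0.06678 = 0.1199 kg·m².
ω_f = I_p ω_i / I_f = (0.05310)(2.06) / 0.1199 = 0.9125 rad/s.

ω_f ≈ 0.912 rad/s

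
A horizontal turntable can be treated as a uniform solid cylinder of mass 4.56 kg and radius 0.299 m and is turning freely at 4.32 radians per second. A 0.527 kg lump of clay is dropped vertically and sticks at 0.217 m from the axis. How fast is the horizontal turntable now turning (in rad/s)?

ω_f ≈ 3.85 rad/s

No external torque acts about the axis; L_before = L_after.
I_p = ½(4.56)(0.299)² = 0.2038 kg·m².
Added inertia Σmr² = (0.527)(0.217)² = 0.02482 kg·m²; I_f = 0.2038 + 0.02482 = 0.2287 kg·m².
ω_f = I_p ω_i / I_f = (0.2038)(4.32) / 0.2287 = 3.851 rad/s.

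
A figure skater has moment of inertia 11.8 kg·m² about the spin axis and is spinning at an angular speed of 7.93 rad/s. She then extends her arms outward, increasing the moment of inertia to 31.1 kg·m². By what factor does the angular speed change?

No external torque acts about the spin axis, so angular momentum is conserved.
ω₂/ω₁ = I₁/I₂ = 11.80 / 31.10 = 0.3794.

ω₂/ω₁ ≈ 0.379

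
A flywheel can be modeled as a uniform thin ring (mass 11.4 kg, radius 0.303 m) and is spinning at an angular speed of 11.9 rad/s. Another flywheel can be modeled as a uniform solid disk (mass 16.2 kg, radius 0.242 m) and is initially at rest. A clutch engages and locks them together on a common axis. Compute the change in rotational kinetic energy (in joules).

No external torque acts about the common axis, so total angular momentum is conserved.
Moments of inertia: I_A = (11.4)(0.303)² = 1.047 kg·m²; I_B = ½(16.2)(0.242)² = 0.4744 kg·m².
Taking A's sense as positive: L = (1.047)(11.9) = 12.45 kg·m²·rad/s.
Combined I = 1.047 + 0.4744 = 1.521 kg·m².
ω_f = L / I = 12.45 / 1.521 = 8.189 rad/s.
KE_i = ½ΣIω² = 74.11 J; KE_f = ½(1.521)(8.189)² = 50.99 J.

ΔKE ≈ -23.1 J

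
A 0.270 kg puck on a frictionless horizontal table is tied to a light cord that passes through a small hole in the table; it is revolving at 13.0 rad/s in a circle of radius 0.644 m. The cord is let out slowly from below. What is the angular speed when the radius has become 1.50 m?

ω₂ ≈ 2.40 rad/s

The constraining force is radial, so m r² ω about the center is conserved.
ω₂ = ω₁ (r₁/r₂)² = (13.0)(0.644/1.50)² = 2.396 rad/s.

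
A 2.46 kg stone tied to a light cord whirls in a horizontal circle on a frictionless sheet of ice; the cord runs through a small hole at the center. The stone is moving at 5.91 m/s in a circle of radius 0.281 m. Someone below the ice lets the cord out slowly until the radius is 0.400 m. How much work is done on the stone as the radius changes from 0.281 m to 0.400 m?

The only horizontal force on the mass is along the cord (radial), so it exerts no torque about the hole and angular momentum m v r is conserved.
v₂ = v₁ r₁ / r₂ = (5.91)(0.281) / (0.400) = 4.152 m/s.
W = ΔKE = ½m(v₂² − v₁²) = -21.76 J.

W ≈ -21.8 J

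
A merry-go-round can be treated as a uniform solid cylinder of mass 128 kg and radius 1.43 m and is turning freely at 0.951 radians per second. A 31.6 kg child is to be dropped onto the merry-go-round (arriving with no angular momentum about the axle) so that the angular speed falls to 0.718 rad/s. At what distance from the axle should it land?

r ≈ 1.16 m

The added mass arrives with no angular momentum about the axle, and any external torque about the axle is negligible, so the system's angular momentum is conserved.
I_p = ½(128)(1.43)² = 130.9 kg·m².
I_p ω_i = (I_p + m r²) ω_f ⇒ m r² = I_p(ω_i/ω_f − 1) = 130.9(0.951/0.718 − 1) = 42.47 kg·m².
r = √(42.47/31.6) = 1.159 m.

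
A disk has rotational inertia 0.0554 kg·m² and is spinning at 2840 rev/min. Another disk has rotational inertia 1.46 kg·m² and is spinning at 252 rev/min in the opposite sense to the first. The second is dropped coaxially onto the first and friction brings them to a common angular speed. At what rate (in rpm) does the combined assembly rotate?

The coupling torques are internal; angular momentum about the shared axis is conserved.
Taking A's sense as positive: L = (0.05540)(2840) − (1.460)(252) = -210.6 kg·m²·rpm.
Combined I = 0.05540 + 1.460 = 1.515 kg·m².
ω_f = L / I = -210.6 / 1.515 = -139.0 rpm.

|ω_f| ≈ 139 rpm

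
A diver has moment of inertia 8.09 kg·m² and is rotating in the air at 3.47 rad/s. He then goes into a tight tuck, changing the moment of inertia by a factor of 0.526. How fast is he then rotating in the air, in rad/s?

ω₂ ≈ 6.60 rad/s

With no external torque about the axis, L is conserved: I₁ω₁ = I₂ω₂.
I₂ = 0.526 × 8.09 = 4.255 kg·m².
ω₂ = I₁ω₁ / I₂ = (8.090)(3.47 rad/s) / (4.255) = 6.597 rad/s.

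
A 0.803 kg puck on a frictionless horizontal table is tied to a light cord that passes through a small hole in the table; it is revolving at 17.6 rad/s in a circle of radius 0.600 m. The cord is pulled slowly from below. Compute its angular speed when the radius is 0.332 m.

ω₂ ≈ 57.5 rad/s

The constraining force is radial, so m r² ω about the center is conserved.
ω₂ = ω₁ (r₁/r₂)² = (17.6)(0.600/0.332)² = 57.48 rad/s.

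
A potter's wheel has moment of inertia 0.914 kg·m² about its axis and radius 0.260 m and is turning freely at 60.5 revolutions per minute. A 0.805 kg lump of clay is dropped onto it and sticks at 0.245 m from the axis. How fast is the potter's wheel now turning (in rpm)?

The added mass arrives with no angular momentum about the axis, and any external torque about the axis is negligible, so the system's angular momentum is conserved.
Added inertia Σmr² = (0.805)(0.245)² = 0.04832 kg·m²; I_f = 0.9140 + 0.04832 = 0.9623 kg·m².
ω_f = I_p ω_i / I_f = (0.9140)(60.5) / 0.9623 = 57.46 rpm.

ω_f ≈ 57.5 rpm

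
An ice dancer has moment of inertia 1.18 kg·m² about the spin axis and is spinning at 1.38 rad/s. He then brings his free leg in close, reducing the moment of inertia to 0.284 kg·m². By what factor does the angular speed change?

No external torque acts about the spin axis, so angular momentum is conserved.
ω₂/ω₁ = I₁/I₂ = 1.180 / 0.2840 = 4.155.

ω₂/ω₁ ≈ 4.15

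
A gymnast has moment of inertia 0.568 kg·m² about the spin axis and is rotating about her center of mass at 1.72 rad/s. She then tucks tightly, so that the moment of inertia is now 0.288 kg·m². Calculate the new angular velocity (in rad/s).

ω₂ ≈ 3.39 rad/s

No external torque acts about the spin axis, so angular momentum is conserved.
ω₂ = I₁ω₁ / I₂ = (0.5680)(1.72 rad/s) / (0.2880) = 3.392 rad/s.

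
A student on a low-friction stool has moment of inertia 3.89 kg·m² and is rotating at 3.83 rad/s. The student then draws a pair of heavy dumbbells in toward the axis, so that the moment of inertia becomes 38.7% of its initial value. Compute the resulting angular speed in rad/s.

Angular momentum about the spin axis is conserved since the torque about it is zero.
I₂ = 0.387 × 3.89 = 1.505 kg·m².
ω₂ = I₁ω₁ / I₂ = (3.890)(3.83 rad/s) / (1.505) = 9.897 rad/s.

ω₂ ≈ 9.90 rad/s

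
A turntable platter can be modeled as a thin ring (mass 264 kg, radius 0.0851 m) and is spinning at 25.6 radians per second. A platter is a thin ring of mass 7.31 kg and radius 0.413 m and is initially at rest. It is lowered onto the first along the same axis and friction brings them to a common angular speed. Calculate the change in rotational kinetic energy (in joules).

ΔKE ≈ -247 J

The coupling torques are internal; angular momentum about the shared axis is conserved.
Moments of inertia: I_A = (264)(0.0851)² = 1.912 kg·m²; I_B = (7.31)(0.413)² = 1.247 kg·m².
Taking A's sense as positive: L = (1.912)(25.6) = 48.94 kg·m²·rad/s.
Combined I = 1.912 + 1.247 = 3.159 kg·m².
ω_f = L / I = 48.94 / 3.159 = 15.49 rad/s.
KE_i = ½ΣIω² = 626.5 J; KE_f = ½(3.159)(15.49)² = 379.2 J.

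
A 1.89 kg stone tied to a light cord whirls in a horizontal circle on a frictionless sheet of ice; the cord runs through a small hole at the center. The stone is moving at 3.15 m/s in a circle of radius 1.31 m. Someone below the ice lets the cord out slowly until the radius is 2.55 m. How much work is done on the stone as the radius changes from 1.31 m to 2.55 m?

The only horizontal force on the mass is along the cord (radial), so it exerts no torque about the hole and angular momentum m v r is conserved.
v₂ = v₁ r₁ / r₂ = (3.15)(1.31) / (2.55) = 1.618 m/s.
W = ΔKE = ½m(v₂² − v₁²) = -6.902 J.

W ≈ -6.90 J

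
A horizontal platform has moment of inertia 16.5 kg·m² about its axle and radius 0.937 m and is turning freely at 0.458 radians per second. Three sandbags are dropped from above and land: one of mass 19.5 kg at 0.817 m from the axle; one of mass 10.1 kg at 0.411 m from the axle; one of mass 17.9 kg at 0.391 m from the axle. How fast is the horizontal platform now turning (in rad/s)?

ω_f ≈ 0.223 rad/s

No external torque acts about the axle; L_before = L_after.
Added inertia Σmr² = (19.5)(0.817)² + (10.1)(0.411)² + (17.9)(0.391)² = 17.46 kg·m²; I_f = 16.50 + 17.46 = 33.96 kg·m².
ω_f = I_p ω_i / I_f = (16.50)(0.458) / 33.96 = 0.2225 rad/s.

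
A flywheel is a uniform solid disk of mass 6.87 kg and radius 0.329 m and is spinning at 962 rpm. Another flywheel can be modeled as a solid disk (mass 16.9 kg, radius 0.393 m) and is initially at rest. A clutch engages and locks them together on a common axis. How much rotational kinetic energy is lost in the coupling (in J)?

ΔKE lost ≈ 1470 J

No external torque acts about the common axis, so total angular momentum is conserved.
Moments of inertia: I_A = ½(6.87)(0.329)² = 0.3718 kg·m²; I_B = ½(16.9)(0.393)² = 1.305 kg·m².
Taking A's sense as positive: L = (0.3718)(962) = 357.7 kg·m²·rpm.
Combined I = 0.3718 + 1.305 = 1.677 kg·m².
ω_f = L / I = 357.7 / 1.677 = 213.3 rpm.
KE_i = ½ΣIω² = 1887 J; KE_f = ½(1.677)(22.34)² = 418.3 J.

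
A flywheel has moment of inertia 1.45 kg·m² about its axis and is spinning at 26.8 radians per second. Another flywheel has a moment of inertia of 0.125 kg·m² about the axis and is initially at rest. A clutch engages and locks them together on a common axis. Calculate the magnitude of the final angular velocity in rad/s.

The coupling torques are internal; angular momentum about the shared axis is conserved.
Taking A's sense as positive: L = (1.450)(26.8) = 38.86 kg·m²·rad/s.
Combined I = 1.450 + 0.1250 = 1.575 kg·m².
ω_f = L / I = 38.86 / 1.575 = 24.67 rad/s.

|ω_f| ≈ 24.7 rad/s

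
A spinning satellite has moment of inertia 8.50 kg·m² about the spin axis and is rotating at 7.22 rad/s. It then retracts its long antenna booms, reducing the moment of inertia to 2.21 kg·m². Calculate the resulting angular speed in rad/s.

No external torque acts about the spin axis, so angular momentum is conserved.
ω₂ = I₁ω₁ / I₂ = (8.500)(7.22 rad/s) / (2.210) = 27.77 rad/s.

ω₂ ≈ 27.8 rad/s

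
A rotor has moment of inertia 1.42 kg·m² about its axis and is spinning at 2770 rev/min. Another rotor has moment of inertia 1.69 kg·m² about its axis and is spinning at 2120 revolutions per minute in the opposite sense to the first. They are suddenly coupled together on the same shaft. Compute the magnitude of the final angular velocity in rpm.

|ω_f| ≈ 113 rpm

No external torque acts about the common axis, so total angular momentum is conserved.
Taking A's sense as positive: L = (1.420)(2770) − (1.690)(2120) = 350.6 kg·m²·rpm.
Combined I = 1.420 + 1.690 = 3.110 kg·m².
ω_f = L / I = 350.6 / 3.110 = 112.7 rpm.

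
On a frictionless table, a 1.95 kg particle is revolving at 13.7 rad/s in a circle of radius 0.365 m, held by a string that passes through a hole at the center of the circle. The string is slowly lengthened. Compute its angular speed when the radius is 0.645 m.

ω₂ ≈ 4.39 rad/s

No torque about the axis ⇒ m r₁² ω₁ = m r₂² ω₂.
ω₂ = ω₁ (r₁/r₂)² = (13.7)(0.365/0.645)² = 4.387 rad/s.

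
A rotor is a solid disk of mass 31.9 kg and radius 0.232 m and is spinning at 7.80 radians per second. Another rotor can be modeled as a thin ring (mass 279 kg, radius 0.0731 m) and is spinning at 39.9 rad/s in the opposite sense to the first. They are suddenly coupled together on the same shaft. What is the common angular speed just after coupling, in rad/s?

|ω_f| ≈ 22.5 rad/s

No external torque acts about the common axis, so total angular momentum is conserved.
Moments of inertia: I_A = ½(31.9)(0.232)² = 0.8585 kg·m²; I_B = (279)(0.0731)² = 1.491 kg·m².
Taking A's sense as positive: L = (0.8585)(7.80) − (1.491)(39.9) = -52.79 kg·m²·rad/s.
Combined I = 0.8585 + 1.491 = 2.349 kg·m².
ω_f = L / I = -52.79 / 2.349 = -22.47 rad/s.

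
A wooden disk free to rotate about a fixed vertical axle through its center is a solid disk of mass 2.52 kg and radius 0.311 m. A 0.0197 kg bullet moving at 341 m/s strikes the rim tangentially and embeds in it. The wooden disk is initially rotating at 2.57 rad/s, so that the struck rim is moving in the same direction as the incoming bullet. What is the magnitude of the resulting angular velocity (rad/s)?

The axle reaction passes through the axle and exerts no torque about it; angular momentum about the axle is conserved through the impact.
I_p = ½(2.52)(0.311)² = 0.1219 kg·m². Taking the sense of the bullet's angular momentum as positive, L_{bullet} = m v R = (0.0197)(341)(0.311) = 2.089 kg·m²/s.
L_i = +I_p ω_p + m v R = +(0.1219)(2.57) + 2.089 = 2.402 kg·m²/s.
After sticking, I_f = I_p + m R² = 0.1219 + (0.0197)(0.311)² = 0.1238 kg·m².
ω_f = L_i / I_f = 2.402 / 0.1238 = 19.41 rad/s.

|ω_f| ≈ 19.4 rad/s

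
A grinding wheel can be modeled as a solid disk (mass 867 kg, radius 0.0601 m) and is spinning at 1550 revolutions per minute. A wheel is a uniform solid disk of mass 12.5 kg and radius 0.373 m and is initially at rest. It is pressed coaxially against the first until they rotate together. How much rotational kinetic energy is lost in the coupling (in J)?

ΔKE lost ≈ 7360 J

No external torque acts about the common axis, so total angular momentum is conserved.
Moments of inertia: I_A = ½(867)(0.0601)² = 1.566 kg·m²; I_B = ½(12.5)(0.373)² = 0.8696 kg·m².
Taking A's sense as positive: L = (1.566)(1550) = 2427 kg·m²·rpm.
Combined I = 1.566 + 0.8696 = 2.435 kg·m².
ω_f = L / I = 2427 / 2.435 = 996.6 rpm.
KE_i = ½ΣIω² = 20630 J; KE_f = ½(2.435)(104.4)² = 13260 J.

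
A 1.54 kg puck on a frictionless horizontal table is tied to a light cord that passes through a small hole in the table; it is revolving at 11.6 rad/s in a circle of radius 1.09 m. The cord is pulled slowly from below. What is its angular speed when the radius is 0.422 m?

The constraining force is radial, so m r² ω about the center is conserved.
ω₂ = ω₁ (r₁/r₂)² = (11.6)(1.09/0.422)² = 77.39 rad/s.

ω₂ ≈ 77.4 rad/s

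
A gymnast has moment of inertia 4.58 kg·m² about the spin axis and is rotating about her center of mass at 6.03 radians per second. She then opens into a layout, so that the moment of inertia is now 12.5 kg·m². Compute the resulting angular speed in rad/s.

No external torque acts about the spin axis, so angular momentum is conserved.
ω₂ = I₁ω₁ / I₂ = (4.580)(6.03 rad/s) / (12.50) = 2.209 rad/s.

ω₂ ≈ 2.21 rad/s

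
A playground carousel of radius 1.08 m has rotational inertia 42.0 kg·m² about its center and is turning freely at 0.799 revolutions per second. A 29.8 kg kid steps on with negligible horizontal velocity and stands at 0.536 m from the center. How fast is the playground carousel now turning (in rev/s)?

The added mass arrives with no angular momentum about the center, and any external torque about the center is negligible, so the system's angular momentum is conserved.
Added inertia Σmr² = (29.8)(0.536)² = 8.561 kg·m²; I_f = 42.00 + 8.561 = 50.56 kg·m².
ω_f = I_p ω_i / I_f = (42.00)(0.799) / 50.56 = 0.6637 rev/s.

ω_f ≈ 0.664 rev/s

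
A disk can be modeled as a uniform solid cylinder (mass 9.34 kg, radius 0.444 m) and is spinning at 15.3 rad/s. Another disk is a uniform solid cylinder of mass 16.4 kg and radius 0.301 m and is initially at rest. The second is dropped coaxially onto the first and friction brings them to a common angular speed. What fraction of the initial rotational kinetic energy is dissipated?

fraction ≈ 0.447

No external torque acts about the common axis, so total angular momentum is conserved.
Moments of inertia: I_A = ½(9.34)(0.444)² = 0.9206 kg·m²; I_B = ½(16.4)(0.301)² = 0.7429 kg·m².
Taking A's sense as positive: L = (0.9206)(15.3) = 14.09 kg·m²·rad/s.
Combined I = 0.9206 + 0.7429 = 1.664 kg·m².
ω_f = L / I = 14.09 / 1.664 = 8.467 rad/s.
KE_i = ½ΣIω² = 107.8 J; KE_f = ½(1.664)(8.467)² = 59.63 J.
Fraction dissipated = (KE_i − KE_f)/KE_i = 0.4466.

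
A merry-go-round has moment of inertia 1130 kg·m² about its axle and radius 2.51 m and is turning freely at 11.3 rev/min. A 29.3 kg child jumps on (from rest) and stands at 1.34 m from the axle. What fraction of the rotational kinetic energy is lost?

The added mass arrives with no angular momentum about the axle, and any external torque about the axle is negligible, so the system's angular momentum is conserved.
Added inertia Σmr² = (29.3)(1.34)² = 52.61 kg·m²; I_f = 1130 + 52.61 = 1183 kg·m².
ω_f = I_p ω_i / I_f = (1130)(11.3) / 1183 = 10.80 rpm.
KE_i = ½(1130)(1.183 rad/s)² = 791.2 J; KE_f = ½(1183)(1.131)² = 756.0 J.
Fraction lost = 0.04449.

fraction ≈ 0.0445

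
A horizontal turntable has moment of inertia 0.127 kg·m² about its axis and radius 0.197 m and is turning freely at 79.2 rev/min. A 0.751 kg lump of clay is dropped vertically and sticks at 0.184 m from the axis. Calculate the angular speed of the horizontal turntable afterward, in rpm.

ω_f ≈ 66.0 rpm

No external torque acts about the axis; L_before = L_after.
Added inertia Σmr² = (0.751)(0.184)² = 0.02543 kg·m²; I_f = 0.1270 + 0.02543 = 0.1524 kg·m².
ω_f = I_p ω_i / I_f = (0.1270)(79.2) / 0.1524 = 65.99 rpm.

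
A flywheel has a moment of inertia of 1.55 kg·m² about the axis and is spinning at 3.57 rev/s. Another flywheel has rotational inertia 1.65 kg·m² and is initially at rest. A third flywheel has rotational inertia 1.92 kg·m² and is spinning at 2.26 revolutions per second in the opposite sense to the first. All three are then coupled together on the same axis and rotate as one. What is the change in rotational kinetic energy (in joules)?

ΔKE ≈ -578 J

The coupling torques are internal; angular momentum about the shared axis is conserved.
Taking A's sense as positive: L = (1.550)(3.57) − (1.920)(2.26) = 1.194 kg·m²·rev/s.
Combined I = 1.550 + 1.650 + 1.920 = 5.120 kg·m².
ω_f = L / I = 1.194 / 5.120 = 0.2333 rev/s.
KE_i = ½ΣIω² = 583.5 J; KE_f = ½(5.120)(1.466)² = 5.499 J.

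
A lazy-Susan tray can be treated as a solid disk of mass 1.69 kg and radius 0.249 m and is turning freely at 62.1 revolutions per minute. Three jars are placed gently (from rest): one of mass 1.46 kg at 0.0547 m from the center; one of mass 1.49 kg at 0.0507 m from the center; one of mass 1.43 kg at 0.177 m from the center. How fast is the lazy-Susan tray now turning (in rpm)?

ω_f ≈ 30.9 rpm

The added mass arrives with no angular momentum about the center, and any external torque about the center is negligible, so the system's angular momentum is conserved.
I_p = ½(1.69)(0.249)² = 0.05239 kg·m².
Added inertia Σmr² = (1.46)(0.0547)² + (1.49)(0.0507)² + (1.43)(0.177)² = 0.05300 kg·m²; I_f = 0.05239 + 0.05300 = 0.1054 kg·m².
ω_f = I_p ω_i / I_f = (0.05239)(62.1) / 0.1054 = 30.87 rpm.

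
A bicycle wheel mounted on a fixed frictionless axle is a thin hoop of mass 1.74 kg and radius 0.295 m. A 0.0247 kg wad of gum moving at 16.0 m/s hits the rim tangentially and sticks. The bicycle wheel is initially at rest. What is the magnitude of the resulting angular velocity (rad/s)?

The axle reaction passes through the axle and exerts no torque about it; angular momentum about the axle is conserved through the impact.
I_p = (1.74)(0.295)² = 0.1514 kg·m². Taking the sense of the wad of gum's angular momentum as positive, L_{wad} = m v R = (0.0247)(16.0)(0.295) = 0.1166 kg·m²/s.
L_i = 0 + 0.1166 = 0.1166 kg·m²/s.
After sticking, I_f = I_p + m R² = 0.1514 + (0.0247)(0.295)² = 0.1536 kg·m².
ω_f = L_i / I_f = 0.1166 / 0.1536 = 0.7591 rad/s.

|ω_f| ≈ 0.759 rad/s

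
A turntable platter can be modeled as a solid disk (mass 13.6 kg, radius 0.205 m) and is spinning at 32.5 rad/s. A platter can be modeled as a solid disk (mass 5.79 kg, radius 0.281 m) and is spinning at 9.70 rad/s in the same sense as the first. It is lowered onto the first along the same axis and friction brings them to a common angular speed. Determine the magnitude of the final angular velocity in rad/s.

The coupling torques are internal; angular momentum about the shared axis is conserved.
Moments of inertia: I_A = ½(13.6)(0.205)² = 0.2858 kg·m²; I_B = ½(5.79)(0.281)² = 0.2286 kg·m².
Taking A's sense as positive: L = (0.2858)(32.5) + (0.2286)(9.70) = 11.50 kg·m²·rad/s.
Combined I = 0.2858 + 0.2286 = 0.5144 kg·m².
ω_f = L / I = 11.50 / 0.5144 = 22.37 rad/s.

|ω_f| ≈ 22.4 rad/s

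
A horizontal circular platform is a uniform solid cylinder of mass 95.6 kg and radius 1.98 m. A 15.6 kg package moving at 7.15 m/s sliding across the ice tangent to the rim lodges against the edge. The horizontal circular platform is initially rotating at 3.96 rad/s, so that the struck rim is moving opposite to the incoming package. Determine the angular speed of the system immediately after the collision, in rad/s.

The axle reaction passes through the central axle and exerts no torque about it; angular momentum about the central axle is conserved through the impact.
I_p = ½(95.6)(1.98)² = 187.4 kg·m². Taking the sense of the package's angular momentum as positive, L_{package} = m v R = (15.6)(7.15)(1.98) = 220.8 kg·m²/s.
L_i = −I_p ω_p + m v R = −(187.4)(3.96) + 220.8 = -521.2 kg·m²/s.
After sticking, I_f = I_p + m R² = 187.4 + (15.6)(1.98)² = 248.6 kg·m².
ω_f = L_i / I_f = -521.2 / 248.6 = -2.097 rad/s.

|ω_f| ≈ 2.10 rad/s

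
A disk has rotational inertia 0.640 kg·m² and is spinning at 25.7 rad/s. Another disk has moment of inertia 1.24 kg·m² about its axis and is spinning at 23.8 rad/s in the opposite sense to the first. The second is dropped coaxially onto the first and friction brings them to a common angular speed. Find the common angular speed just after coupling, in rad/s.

|ω_f| ≈ 6.95 rad/s

The coupling torques are internal; angular momentum about the shared axis is conserved.
Taking A's sense as positive: L = (0.6400)(25.7) − (1.240)(23.8) = -13.06 kg·m²·rad/s.
Combined I = 0.6400 + 1.240 = 1.880 kg·m².
ω_f = L / I = -13.06 / 1.880 = -6.949 rad/s.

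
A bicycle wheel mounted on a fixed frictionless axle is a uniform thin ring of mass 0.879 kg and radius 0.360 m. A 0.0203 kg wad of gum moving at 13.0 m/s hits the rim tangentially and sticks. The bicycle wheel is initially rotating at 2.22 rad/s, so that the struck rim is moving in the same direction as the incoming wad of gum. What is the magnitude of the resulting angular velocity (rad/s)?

|ω_f| ≈ 2.99 rad/s

The axle reaction passes through the axle and exerts no torque about it; angular momentum about the axle is conserved through the impact.
I_p = (0.879)(0.360)² = 0.1139 kg·m². Taking the sense of the wad of gum's angular momentum as positive, L_{wad} = m v R = (0.0203)(13.0)(0.360) = 0.09500 kg·m²/s.
L_i = +I_p ω_p + m v R = +(0.1139)(2.22) + 0.09500 = 0.3479 kg·m²/s.
After sticking, I_f = I_p + m R² = 0.1139 + (0.0203)(0.360)² = 0.1165 kg·m².
ω_f = L_i / I_f = 0.3479 / 0.1165 = 2.985 rad/s.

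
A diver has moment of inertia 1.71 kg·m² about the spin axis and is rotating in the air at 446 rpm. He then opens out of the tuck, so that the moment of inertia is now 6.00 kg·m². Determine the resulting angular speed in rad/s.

ω₂ ≈ 13.3 rad/s

No external torque acts about the spin axis, so angular momentum is conserved.
ω₂ = I₁ω₁ / I₂ = (1.710)(446 rpm) / (6.000) = 127.1 rpm = 13.31 rad/s.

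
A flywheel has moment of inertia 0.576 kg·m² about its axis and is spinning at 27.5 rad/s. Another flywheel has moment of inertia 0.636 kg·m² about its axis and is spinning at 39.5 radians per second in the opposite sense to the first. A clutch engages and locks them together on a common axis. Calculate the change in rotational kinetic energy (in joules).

ΔKE ≈ -678 J

No external torque acts about the common axis, so total angular momentum is conserved.
Taking A's sense as positive: L = (0.5760)(27.5) − (0.6360)(39.5) = -9.282 kg·m²·rad/s.
Combined I = 0.5760 + 0.6360 = 1.212 kg·m².
ω_f = L / I = -9.282 / 1.212 = -7.658 rad/s.
KE_i = ½ΣIω² = 714.0 J; KE_f = ½(1.212)(7.658)² = 35.54 J.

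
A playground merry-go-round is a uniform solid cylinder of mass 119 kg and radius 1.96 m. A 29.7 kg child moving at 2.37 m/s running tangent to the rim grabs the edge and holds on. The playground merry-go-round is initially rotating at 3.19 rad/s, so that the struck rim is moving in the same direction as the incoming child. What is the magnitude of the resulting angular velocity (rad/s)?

About the axle the impulsive forces during the collision are internal, so angular momentum about that axis is conserved.
I_p = ½(119)(1.96)² = 228.6 kg·m². Taking the sense of the child's angular momentum as positive, L_{child} = m v R = (29.7)(2.37)(1.96) = 138.0 kg·m²/s.
L_i = +I_p ω_p + m v R = +(228.6)(3.19) + 138.0 = 867.1 kg·m²/s.
After sticking, I_f = I_p + m R² = 228.6 + (29.7)(1.96)² = 342.7 kg·m².
ω_f = L_i / I_f = 867.1 / 342.7 = 2.530 rad/s.

|ω_f| ≈ 2.53 rad/s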